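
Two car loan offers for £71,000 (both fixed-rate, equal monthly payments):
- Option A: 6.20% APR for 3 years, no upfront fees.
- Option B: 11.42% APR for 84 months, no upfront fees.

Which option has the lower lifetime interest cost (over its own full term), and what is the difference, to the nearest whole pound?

Option A by £25,450

Option A: monthly rate = 6.2%/12 = 0.0051667; payment = 71,000 × 0.0051667 / (1 − (1+0.0051667)^−36) = £2,166.40.
Total interest on Option A = 36 × £2,166.40 − £71,000 = £6,990.40.
Option B: monthly rate = 11.42%/12 = 0.0095167; payment = 71,000 × 0.0095167 / (1 − (1+0.0095167)^−84) = £1,231.43.
Total interest on Option B = 84 × £1,231.43 − £71,000 = £32,440.12.
Option A is lower by £25,449.72.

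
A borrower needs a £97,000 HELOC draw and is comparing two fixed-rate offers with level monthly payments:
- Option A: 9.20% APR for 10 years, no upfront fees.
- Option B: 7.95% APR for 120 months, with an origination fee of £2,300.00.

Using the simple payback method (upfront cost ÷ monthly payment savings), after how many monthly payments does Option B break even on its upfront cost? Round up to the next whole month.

36 months

Option A: at 9.20% the monthly rate is 0.0076667, so the payment is 97,000 × 0.0076667 / (1 − 1.0076667^−120) = £1,239.28.
Option B: at 7.95% the monthly rate is 0.0066250, so the payment is 97,000 × 0.0066250 / (1 − 1.0066250^−120) = £1,174.32.
Monthly savings = £1,239.28 − £1,174.32 = £64.96.
Break-even = £2,300.00 / £64.96 = 35.41 → 36 months.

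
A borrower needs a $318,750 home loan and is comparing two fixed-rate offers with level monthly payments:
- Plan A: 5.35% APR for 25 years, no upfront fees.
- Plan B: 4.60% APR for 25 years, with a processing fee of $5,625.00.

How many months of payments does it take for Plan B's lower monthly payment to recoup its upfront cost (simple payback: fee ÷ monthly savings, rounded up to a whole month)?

41 months

Plan A: at 5.35% the monthly rate is 0.0044583, so the payment is 318,750 × 0.0044583 / (1 − 1.0044583^−300) = $1,928.95.
Plan B: at 4.60% the monthly rate is 0.0038333, so the payment is 318,750 × 0.0038333 / (1 − 1.0038333^−300) = $1,789.86.
Monthly savings = $1,928.95 − $1,789.86 = $139.09.
Break-even = $5,625.00 / $139.09 = 40.44 → 41 months.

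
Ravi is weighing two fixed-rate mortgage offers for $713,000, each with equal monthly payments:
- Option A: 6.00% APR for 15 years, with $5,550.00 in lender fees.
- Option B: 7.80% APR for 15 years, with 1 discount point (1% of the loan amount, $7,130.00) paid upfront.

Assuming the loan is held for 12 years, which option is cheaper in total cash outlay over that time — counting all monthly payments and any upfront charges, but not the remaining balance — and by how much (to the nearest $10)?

Option A by $104,540

Option A: at 6.00% the monthly rate is 0.0050000, so the payment is 713,000 × 0.0050000 / (1 − 1.0050000^−180) = $6,016.70.
Option B: at 7.80% the monthly rate is 0.0065000, so the payment is 713,000 × 0.0065000 / (1 − 1.0065000^−180) = $6,731.73.
Over 144 months: Option A costs 144 × $6,016.70 + $5,550.00 = $871,954.80; Option B costs 144 × $6,731.73 + $7,130.00 = $976,499.12.
Option A is cheaper by $976,499.12 − $871,954.80 = $104,544.32.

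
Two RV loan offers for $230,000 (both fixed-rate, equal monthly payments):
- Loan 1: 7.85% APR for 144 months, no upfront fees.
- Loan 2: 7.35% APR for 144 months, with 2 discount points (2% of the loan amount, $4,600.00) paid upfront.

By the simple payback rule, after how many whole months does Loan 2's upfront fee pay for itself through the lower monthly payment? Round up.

74 months

Loan 1: at 7.85% the monthly rate is 0.0065417, so the payment is 230,000 × 0.0065417 / (1 − 1.0065417^−144) = $2,470.76.
Loan 2: monthly rate = 7.35%/12 = 0.0061250; payment = 230,000 × 0.0061250 / (1 − (1+0.0061250)^−144) = $2,408.40.
Monthly savings = $2,470.76 − $2,408.40 = $62.36.
Break-even = $4,600.00 / $62.36 = 73.77 → 74 months.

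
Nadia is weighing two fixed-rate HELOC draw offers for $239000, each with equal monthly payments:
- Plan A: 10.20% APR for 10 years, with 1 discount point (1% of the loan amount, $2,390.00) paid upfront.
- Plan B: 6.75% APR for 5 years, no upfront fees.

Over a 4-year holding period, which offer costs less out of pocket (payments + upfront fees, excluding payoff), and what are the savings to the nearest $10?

Plan A by $70,540

Plan A: monthly rate = 10.2%/12 = 0.0085000; payment = 239,000 × 0.0085000 / (1 − (1+0.0085000)^−120) = $3,184.93.
Plan B: monthly rate = 6.75%/12 = 0.0056250; payment = 239,000 × 0.0056250 / (1 − (1+0.0056250)^−60) = $4,704.35.
Over 48 months: Plan A costs 48 × $3,184.93 + $2,390.00 = $155,266.64; Plan B costs 48 × $4,704.35 = $225,808.80.
Plan A is cheaper by $225,808.80 − $155,266.64 = $70,542.16.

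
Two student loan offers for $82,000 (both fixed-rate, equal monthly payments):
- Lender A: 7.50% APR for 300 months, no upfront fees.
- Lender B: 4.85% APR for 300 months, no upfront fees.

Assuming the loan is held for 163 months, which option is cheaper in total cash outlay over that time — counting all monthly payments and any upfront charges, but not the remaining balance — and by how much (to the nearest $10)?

Lender B by $21,800

Lender A: monthly rate = 7.5%/12 = 0.0062500; payment = 82,000 × 0.0062500 / (1 − (1+0.0062500)^−300) = $605.97.
Lender B: monthly rate = 4.85%/12 = 0.0040417; payment = 82,000 × 0.0040417 / (1 − (1+0.0040417)^−300) = $472.22.
Over 163 months: Lender A costs 163 × $605.97 = $98,773.11; Lender B costs 163 × $472.22 = $76,971.86.
Lender B is cheaper by $98,773.11 − $76,971.86 = $21,801.25.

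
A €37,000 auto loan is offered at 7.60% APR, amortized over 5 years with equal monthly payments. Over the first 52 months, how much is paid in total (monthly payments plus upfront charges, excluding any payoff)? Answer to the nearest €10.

€38,640

At 7.60% the monthly rate is 0.0063333, so the payment is 37,000 × 0.0063333 / (1 − 1.0063333^−60) = €743.16.
Total outlay = 52 × €743.16 = €38,644.32.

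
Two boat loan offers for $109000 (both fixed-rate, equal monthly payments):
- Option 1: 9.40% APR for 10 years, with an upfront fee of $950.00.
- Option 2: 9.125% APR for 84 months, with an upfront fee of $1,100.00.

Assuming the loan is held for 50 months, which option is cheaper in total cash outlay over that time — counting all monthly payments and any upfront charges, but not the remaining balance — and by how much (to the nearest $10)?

Option 1 by $17,960

Option 1: at 9.40% the monthly rate is 0.0078333, so the payment is 109,000 × 0.0078333 / (1 − 1.0078333^−120) = $1,404.47.
Option 2: monthly rate = 9.125%/12 = 0.0076042; payment = 109,000 × 0.0076042 / (1 − (1+0.0076042)^−84) = $1,760.63.
Over 50 months: Option 1 costs 50 × $1,404.47 + $950.00 = $71,173.50; Option 2 costs 50 × $1,760.63 + $1,100.00 = $89,131.50.
Option 1 is cheaper by $89,131.50 − $71,173.50 = $17,958.00.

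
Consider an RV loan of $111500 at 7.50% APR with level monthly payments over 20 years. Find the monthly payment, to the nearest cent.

Monthly rate = 7.5%/12 = 0.0062500; payment = 111,500 × 0.0062500 / (1 − (1+0.0062500)^−240) = $898.24.

$898.24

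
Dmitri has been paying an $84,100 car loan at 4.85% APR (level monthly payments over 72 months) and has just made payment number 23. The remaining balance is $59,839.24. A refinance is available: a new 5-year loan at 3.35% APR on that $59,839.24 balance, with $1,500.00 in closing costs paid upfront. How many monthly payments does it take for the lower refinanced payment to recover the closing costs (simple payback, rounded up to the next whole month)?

Current payment = 84,100 × 4.85%/12 / (1 − (1+0.0040417)^−72) = $1,348.58.
Refinanced payment = 59,839.24 × 0.0027917 / (1 − (1+0.0027917)^−60) = $1,084.57.
Monthly savings = $1,348.58 − $1,084.57 = $264.01.
Break-even = $1,500.00 / $264.01 = 5.68 → 6 months.

6 months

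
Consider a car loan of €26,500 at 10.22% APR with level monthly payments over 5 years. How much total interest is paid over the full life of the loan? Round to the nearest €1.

€7,455

At 10.22% the monthly rate is 0.0085167, so the payment is 26,500 × 0.0085167 / (1 − 1.0085167^−60) = €565.92.
Total paid = 60 × €565.92 = €33,955.20; interest = €33,955.20 − €26,500 = €7,455.20.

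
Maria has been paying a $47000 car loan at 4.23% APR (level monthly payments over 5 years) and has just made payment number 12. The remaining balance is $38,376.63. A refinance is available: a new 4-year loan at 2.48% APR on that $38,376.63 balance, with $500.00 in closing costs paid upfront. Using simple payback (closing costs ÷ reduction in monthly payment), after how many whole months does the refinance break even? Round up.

Current payment = 47,000 × 4.23%/12 / (1 − (1+0.0035250)^−60) = $870.46.
Refinanced payment = 38,376.63 × 0.0020667 / (1 − (1+0.0020667)^−48) = $840.65.
Monthly savings = $870.46 − $840.65 = $29.81.
Break-even = $500.00 / $29.81 = 16.77 → 17 months.

17 months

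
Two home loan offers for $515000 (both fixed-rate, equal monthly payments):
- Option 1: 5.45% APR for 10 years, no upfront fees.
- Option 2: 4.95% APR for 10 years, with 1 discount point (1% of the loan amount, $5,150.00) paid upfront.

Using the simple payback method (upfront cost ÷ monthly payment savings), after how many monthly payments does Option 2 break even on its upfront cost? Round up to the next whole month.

Option 1: at 5.45% the monthly rate is 0.0045417, so the payment is 515,000 × 0.0045417 / (1 − 1.0045417^−120) = $5,576.35.
Option 2: at 4.95% the monthly rate is 0.0041250, so the payment is 515,000 × 0.0041250 / (1 − 1.0041250^−120) = $5,449.80.
Monthly savings = $5,576.35 − $5,449.80 = $126.55.
Break-even = $5,150.00 / $126.55 = 40.70 → 41 months.

41 months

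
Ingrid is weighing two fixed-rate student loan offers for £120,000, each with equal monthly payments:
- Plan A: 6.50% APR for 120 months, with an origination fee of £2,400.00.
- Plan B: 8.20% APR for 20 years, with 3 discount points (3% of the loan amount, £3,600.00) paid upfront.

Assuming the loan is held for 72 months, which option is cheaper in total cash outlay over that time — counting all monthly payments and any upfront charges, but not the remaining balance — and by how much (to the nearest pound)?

Plan A: monthly rate = 6.5%/12 = 0.0054167; payment = 120,000 × 0.0054167 / (1 − (1+0.0054167)^−120) = £1,362.58.
Plan B: monthly rate = 8.2%/12 = 0.0068333; payment = 120,000 × 0.0068333 / (1 − (1+0.0068333)^−240) = £1,018.72.
Over 72 months: Plan A costs 72 × £1,362.58 + £2,400.00 = £100,505.76; Plan B costs 72 × £1,018.72 + £3,600.00 = £76,947.84.
Plan B is cheaper by £100,505.76 − £76,947.84 = £23,557.92.

Plan B by £23,558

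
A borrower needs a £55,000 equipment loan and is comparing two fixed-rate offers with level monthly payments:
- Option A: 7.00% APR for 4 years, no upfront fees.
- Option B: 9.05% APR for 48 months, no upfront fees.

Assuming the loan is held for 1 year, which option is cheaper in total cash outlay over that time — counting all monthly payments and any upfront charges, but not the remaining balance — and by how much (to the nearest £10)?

Option A: monthly rate = 7%/12 = 0.0058333; payment = 55,000 × 0.0058333 / (1 − (1+0.0058333)^−48) = £1,317.04.
Option B: monthly rate = 9.05%/12 = 0.0075417; payment = 55,000 × 0.0075417 / (1 − (1+0.0075417)^−48) = £1,369.98.
Over 12 months: Option A costs 12 × £1,317.04 = £15,804.48; Option B costs 12 × £1,369.98 = £16,439.76.
Option A is cheaper by £16,439.76 − £15,804.48 = £635.28.

Option A by £640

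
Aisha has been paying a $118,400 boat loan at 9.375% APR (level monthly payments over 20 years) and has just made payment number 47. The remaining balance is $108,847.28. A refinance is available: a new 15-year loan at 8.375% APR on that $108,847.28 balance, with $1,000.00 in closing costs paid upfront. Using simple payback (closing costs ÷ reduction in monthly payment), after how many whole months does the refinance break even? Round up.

34 months

Current payment = 118,400 × 9.375%/12 / (1 − (1+0.0078125)^−240) = $1,094.00.
Refinanced payment = 108,847.28 × 0.0069792 / (1 − (1+0.0069792)^−180) = $1,063.90.
Monthly savings = $1,094.00 − $1,063.90 = $30.10.
Break-even = $1,000.00 / $30.10 = 33.22 → 34 months.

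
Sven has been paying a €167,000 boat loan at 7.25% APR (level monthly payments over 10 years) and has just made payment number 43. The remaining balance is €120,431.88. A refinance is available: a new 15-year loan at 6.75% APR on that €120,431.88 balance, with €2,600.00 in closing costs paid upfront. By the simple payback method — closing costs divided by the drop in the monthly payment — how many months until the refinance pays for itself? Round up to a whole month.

3 months

Current payment = 167,000 × 7.25%/12 / (1 − (1+0.0060417)^−120) = €1,960.60.
Refinanced payment = 120,431.88 × 0.0056250 / (1 − (1+0.0056250)^−180) = €1,065.71.
Monthly savings = €1,960.60 − €1,065.71 = €894.89.
Break-even = €2,600.00 / €894.89 = 2.91 → 3 months.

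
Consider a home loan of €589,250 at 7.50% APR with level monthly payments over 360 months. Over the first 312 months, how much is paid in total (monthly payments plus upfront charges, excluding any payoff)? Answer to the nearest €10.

Monthly rate = 7.5%/12 = 0.0062500; payment = 589,250 × 0.0062500 / (1 − (1+0.0062500)^−360) = €4,120.12.
Total outlay = 312 × €4,120.12 = €1,285,477.44.

€1,285,480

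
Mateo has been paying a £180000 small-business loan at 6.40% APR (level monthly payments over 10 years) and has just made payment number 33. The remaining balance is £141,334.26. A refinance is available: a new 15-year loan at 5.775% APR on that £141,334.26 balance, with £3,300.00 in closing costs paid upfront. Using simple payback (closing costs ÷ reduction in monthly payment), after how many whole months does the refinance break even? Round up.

Current payment = 180,000 × 6.4%/12 / (1 − (1+0.0053333)^−120) = £2,034.72.
Refinanced payment = 141,334.26 × 0.0048125 / (1 − (1+0.0048125)^−180) = £1,175.55.
Monthly savings = £2,034.72 − £1,175.55 = £859.17.
Break-even = £3,300.00 / £859.17 = 3.84 → 4 months.

4 months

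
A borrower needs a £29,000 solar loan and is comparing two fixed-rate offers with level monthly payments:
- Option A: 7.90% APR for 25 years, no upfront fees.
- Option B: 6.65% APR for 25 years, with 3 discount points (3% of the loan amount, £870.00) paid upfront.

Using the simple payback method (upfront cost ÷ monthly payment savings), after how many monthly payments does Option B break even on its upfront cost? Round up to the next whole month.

Option A: at 7.90% the monthly rate is 0.0065833, so the payment is 29,000 × 0.0065833 / (1 − 1.0065833^−300) = £221.91.
Option B: at 6.65% the monthly rate is 0.0055417, so the payment is 29,000 × 0.0055417 / (1 − 1.0055417^−300) = £198.54.
Monthly savings = £221.91 − £198.54 = £23.37.
Break-even = £870.00 / £23.37 = 37.23 → 38 months.

38 months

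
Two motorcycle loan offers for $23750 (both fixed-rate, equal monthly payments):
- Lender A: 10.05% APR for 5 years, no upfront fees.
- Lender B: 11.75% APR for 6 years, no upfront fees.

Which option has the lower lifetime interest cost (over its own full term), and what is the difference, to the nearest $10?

Lender A: monthly rate = 10.05%/12 = 0.0083750; payment = 23,750 × 0.0083750 / (1 − (1+0.0083750)^−60) = $505.20.
Total interest on Lender A = 60 × $505.20 − $23,750 = $6,562.00.
Lender B: monthly rate = 11.75%/12 = 0.0097917; payment = 23,750 × 0.0097917 / (1 − (1+0.0097917)^−72) = $461.24.
Total interest on Lender B = 72 × $461.24 − $23,750 = $9,459.28.
Lender A is lower by $2,897.28.

Lender A by $2,900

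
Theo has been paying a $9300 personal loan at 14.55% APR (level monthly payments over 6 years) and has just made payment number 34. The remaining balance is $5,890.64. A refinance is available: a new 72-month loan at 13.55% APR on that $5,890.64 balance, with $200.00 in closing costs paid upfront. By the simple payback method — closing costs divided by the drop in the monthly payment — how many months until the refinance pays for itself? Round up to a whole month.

Current payment = 9,300 × 14.55%/12 / (1 − (1+0.0121250)^−72) = $194.38.
Refinanced payment = 5,890.64 × 0.0112917 / (1 − (1+0.0112917)^−72) = $119.97.
Monthly savings = $194.38 − $119.97 = $74.41.
Break-even = $200.00 / $74.41 = 2.69 → 3 months.

3 months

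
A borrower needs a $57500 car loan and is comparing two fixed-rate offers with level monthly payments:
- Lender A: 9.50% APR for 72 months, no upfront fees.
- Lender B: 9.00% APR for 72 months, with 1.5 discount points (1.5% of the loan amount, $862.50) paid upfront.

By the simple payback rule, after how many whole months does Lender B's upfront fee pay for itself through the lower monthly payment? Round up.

Lender A: at 9.50% the monthly rate is 0.0079167, so the payment is 57,500 × 0.0079167 / (1 − 1.0079167^−72) = $1,050.79.
Lender B: monthly rate = 9%/12 = 0.0075000; payment = 57,500 × 0.0075000 / (1 − (1+0.0075000)^−72) = $1,036.47.
Monthly savings = $1,050.79 − $1,036.47 = $14.32.
Break-even = $862.50 / $14.32 = 60.23 → 61 months.

61 months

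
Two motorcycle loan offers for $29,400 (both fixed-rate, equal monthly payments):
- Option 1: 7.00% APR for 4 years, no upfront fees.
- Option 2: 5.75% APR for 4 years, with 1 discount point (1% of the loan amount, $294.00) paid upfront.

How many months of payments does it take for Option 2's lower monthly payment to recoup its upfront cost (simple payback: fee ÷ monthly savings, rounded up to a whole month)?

18 months

Option 1: monthly rate = 7%/12 = 0.0058333; payment = 29,400 × 0.0058333 / (1 − (1+0.0058333)^−48) = $704.02.
Option 2: at 5.75% the monthly rate is 0.0047917, so the payment is 29,400 × 0.0047917 / (1 − 1.0047917^−48) = $687.10.
Monthly savings = $704.02 − $687.10 = $16.92.
Break-even = $294.00 / $16.92 = 17.38 → 18 months.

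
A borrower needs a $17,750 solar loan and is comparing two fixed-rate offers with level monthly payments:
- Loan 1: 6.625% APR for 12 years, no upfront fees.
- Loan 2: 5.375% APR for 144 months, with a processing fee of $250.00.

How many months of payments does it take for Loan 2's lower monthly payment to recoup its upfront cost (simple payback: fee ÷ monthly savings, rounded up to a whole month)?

Loan 1: at 6.625% the monthly rate is 0.0055208, so the payment is 17,750 × 0.0055208 / (1 − 1.0055208^−144) = $179.01.
Loan 2: at 5.375% the monthly rate is 0.0044792, so the payment is 17,750 × 0.0044792 / (1 − 1.0044792^−144) = $167.53.
Monthly savings = $179.01 − $167.53 = $11.48.
Break-even = $250.00 / $11.48 = 21.78 → 22 months.

22 months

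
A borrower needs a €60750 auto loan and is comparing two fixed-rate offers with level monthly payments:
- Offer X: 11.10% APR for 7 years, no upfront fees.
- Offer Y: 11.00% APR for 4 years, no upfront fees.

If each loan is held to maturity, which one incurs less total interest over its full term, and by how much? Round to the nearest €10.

Offer X: monthly rate = 11.1%/12 = 0.0092500; payment = 60,750 × 0.0092500 / (1 − (1+0.0092500)^−84) = €1,043.38.
Total interest on Offer X = 84 × €1,043.38 − €60,750 = €26,893.92.
Offer Y: at 11.00% the monthly rate is 0.0091667, so the payment is 60,750 × 0.0091667 / (1 − 1.0091667^−48) = €1,570.12.
Total interest on Offer Y = 48 × €1,570.12 − €60,750 = €14,615.76.
Offer Y is lower by €12,278.16.

Offer Y by €12,280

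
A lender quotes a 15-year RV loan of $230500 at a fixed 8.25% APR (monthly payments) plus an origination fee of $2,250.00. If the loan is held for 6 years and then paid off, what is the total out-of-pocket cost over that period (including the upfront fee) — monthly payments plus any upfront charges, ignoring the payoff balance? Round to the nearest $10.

At 8.25% the monthly rate is 0.0068750, so the payment is 230,500 × 0.0068750 / (1 − 1.0068750^−180) = $2,236.17.
Total outlay = 72 × $2,236.17 + $2,250.00 = $163,254.24.

$163,250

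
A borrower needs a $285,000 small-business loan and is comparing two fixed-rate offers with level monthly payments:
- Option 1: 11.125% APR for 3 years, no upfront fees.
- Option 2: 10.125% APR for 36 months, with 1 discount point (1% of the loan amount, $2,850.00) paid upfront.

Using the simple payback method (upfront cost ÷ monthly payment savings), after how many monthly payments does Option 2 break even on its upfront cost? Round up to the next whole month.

Option 1: at 11.125% the monthly rate is 0.0092708, so the payment is 285,000 × 0.0092708 / (1 − 1.0092708^−36) = $9,347.41.
Option 2: monthly rate = 10.125%/12 = 0.0084375; payment = 285,000 × 0.0084375 / (1 − (1+0.0084375)^−36) = $9,212.88.
Monthly savings = $9,347.41 − $9,212.88 = $134.53.
Break-even = $2,850.00 / $134.53 = 21.18 → 22 months.

22 months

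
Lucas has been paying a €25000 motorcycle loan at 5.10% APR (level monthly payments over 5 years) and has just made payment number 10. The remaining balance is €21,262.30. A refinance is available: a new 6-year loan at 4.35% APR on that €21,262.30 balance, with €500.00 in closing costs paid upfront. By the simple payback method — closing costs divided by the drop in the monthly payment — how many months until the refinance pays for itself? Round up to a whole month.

Current payment = 25,000 × 5.1%/12 / (1 − (1+0.0042500)^−60) = €472.93.
Refinanced payment = 21,262.30 × 0.0036250 / (1 − (1+0.0036250)^−72) = €336.05.
Monthly savings = €472.93 − €336.05 = €136.88.
Break-even = €500.00 / €136.88 = 3.65 → 4 months.

4 months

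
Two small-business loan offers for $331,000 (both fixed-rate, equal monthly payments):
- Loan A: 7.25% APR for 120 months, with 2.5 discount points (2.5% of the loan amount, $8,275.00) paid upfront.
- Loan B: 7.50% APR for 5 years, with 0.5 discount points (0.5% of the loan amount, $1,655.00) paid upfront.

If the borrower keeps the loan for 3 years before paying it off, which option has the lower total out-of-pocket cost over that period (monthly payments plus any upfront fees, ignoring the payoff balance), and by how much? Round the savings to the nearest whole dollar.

Loan A by $92,257

Loan A: at 7.25% the monthly rate is 0.0060417, so the payment is 331,000 × 0.0060417 / (1 − 1.0060417^−120) = $3,885.97.
Loan B: monthly rate = 7.5%/12 = 0.0062500; payment = 331,000 × 0.0062500 / (1 − (1+0.0062500)^−60) = $6,632.56.
Over 36 months: Loan A costs 36 × $3,885.97 + $8,275.00 = $148,169.92; Loan B costs 36 × $6,632.56 + $1,655.00 = $240,427.16.
Loan A is cheaper by $240,427.16 − $148,169.92 = $92,257.24.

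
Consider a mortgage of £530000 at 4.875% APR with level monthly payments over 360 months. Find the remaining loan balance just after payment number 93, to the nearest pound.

£456,535

With monthly rate i = 4.875%/12 = 0.0040625, the balance after k of n payments is P · [(1+i)^n − (1+i)^k] / [(1+i)^n − 1].
(1+0.0040625)^360 = 4.30396770 and (1+0.0040625)^93 = 1.45797304, so the balance is 530,000 × (4.30396770 − 1.45797304) / (4.30396770 − 1) = £456,535.08.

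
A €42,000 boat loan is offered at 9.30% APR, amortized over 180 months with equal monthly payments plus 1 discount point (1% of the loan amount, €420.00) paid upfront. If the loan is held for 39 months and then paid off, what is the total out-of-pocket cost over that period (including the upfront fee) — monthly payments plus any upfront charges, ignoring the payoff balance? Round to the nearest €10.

€17,330

At 9.30% the monthly rate is 0.0077500, so the payment is 42,000 × 0.0077500 / (1 − 1.0077500^−180) = €433.52.
Total outlay = 39 × €433.52 + €420.00 = €17,327.28.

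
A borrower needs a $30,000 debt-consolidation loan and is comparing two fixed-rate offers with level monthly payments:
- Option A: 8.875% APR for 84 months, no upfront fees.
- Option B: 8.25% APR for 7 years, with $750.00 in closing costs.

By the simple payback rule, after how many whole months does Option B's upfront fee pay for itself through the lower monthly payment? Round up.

Option A: at 8.875% the monthly rate is 0.0073958, so the payment is 30,000 × 0.0073958 / (1 − 1.0073958^−84) = $480.77.
Option B: monthly rate = 8.25%/12 = 0.0068750; payment = 30,000 × 0.0068750 / (1 − (1+0.0068750)^−84) = $471.33.
Monthly savings = $480.77 − $471.33 = $9.44.
Break-even = $750.00 / $9.44 = 79.45 → 80 months.

80 months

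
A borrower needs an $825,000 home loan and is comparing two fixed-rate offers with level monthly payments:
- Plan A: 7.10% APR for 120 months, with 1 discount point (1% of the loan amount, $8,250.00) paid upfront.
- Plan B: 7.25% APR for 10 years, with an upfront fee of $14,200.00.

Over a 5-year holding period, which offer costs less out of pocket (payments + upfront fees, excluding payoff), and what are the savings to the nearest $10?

Plan A: at 7.10% the monthly rate is 0.0059167, so the payment is 825,000 × 0.0059167 / (1 − 1.0059167^−120) = $9,621.52.
Plan B: at 7.25% the monthly rate is 0.0060417, so the payment is 825,000 × 0.0060417 / (1 − 1.0060417^−120) = $9,685.59.
Over 60 months: Plan A costs 60 × $9,621.52 + $8,250.00 = $585,541.20; Plan B costs 60 × $9,685.59 + $14,200.00 = $595,335.40.
Plan A is cheaper by $595,335.40 − $585,541.20 = $9,794.20.

Plan A by $9,790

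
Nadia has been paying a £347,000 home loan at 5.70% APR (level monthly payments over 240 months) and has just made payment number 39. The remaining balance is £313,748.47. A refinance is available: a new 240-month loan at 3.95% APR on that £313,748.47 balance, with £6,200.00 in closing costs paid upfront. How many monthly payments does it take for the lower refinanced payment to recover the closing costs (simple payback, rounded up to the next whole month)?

Current payment = 347,000 × 5.7%/12 / (1 − (1+0.0047500)^−240) = £2,426.34.
Refinanced payment = 313,748.47 × 0.0032917 / (1 − (1+0.0032917)^−240) = £1,893.00.
Monthly savings = £2,426.34 − £1,893.00 = £533.34.
Break-even = £6,200.00 / £533.34 = 11.62 → 12 months.

12 months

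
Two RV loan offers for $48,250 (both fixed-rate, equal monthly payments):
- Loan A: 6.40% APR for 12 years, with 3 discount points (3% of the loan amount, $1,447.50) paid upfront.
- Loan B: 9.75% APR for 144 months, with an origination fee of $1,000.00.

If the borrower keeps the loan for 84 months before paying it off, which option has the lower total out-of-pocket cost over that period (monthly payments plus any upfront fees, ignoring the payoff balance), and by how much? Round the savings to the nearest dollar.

Loan A by $7,010

Loan A: at 6.40% the monthly rate is 0.0053333, so the payment is 48,250 × 0.0053333 / (1 − 1.0053333^−144) = $480.90.
Loan B: monthly rate = 9.75%/12 = 0.0081250; payment = 48,250 × 0.0081250 / (1 − (1+0.0081250)^−144) = $569.68.
Over 84 months: Loan A costs 84 × $480.90 + $1,447.50 = $41,843.10; Loan B costs 84 × $569.68 + $1,000.00 = $48,853.12.
Loan A is cheaper by $48,853.12 − $41,843.10 = $7,010.02.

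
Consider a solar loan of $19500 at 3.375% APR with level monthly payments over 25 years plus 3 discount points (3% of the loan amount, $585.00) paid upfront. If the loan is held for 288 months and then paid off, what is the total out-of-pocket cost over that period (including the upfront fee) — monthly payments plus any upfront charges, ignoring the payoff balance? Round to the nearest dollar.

At 3.375% the monthly rate is 0.0028125, so the payment is 19,500 × 0.0028125 / (1 − 1.0028125^−300) = $96.32.
Total outlay = 288 × $96.32 + $585.00 = $28,325.16.

$28,325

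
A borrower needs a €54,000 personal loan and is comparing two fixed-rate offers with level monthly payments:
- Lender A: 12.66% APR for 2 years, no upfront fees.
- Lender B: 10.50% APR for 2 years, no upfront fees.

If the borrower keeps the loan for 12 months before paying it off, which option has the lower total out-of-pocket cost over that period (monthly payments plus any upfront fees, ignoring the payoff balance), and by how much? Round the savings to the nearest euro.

Lender A: monthly rate = 12.66%/12 = 0.0105500; payment = 54,000 × 0.0105500 / (1 − (1+0.0105500)^−24) = €2,558.64.
Lender B: monthly rate = 10.5%/12 = 0.0087500; payment = 54,000 × 0.0087500 / (1 − (1+0.0087500)^−24) = €2,504.31.
Over 12 months: Lender A costs 12 × €2,558.64 = €30,703.68; Lender B costs 12 × €2,504.31 = €30,051.72.
Lender B is cheaper by €30,703.68 − €30,051.72 = €651.96.

Lender B by €652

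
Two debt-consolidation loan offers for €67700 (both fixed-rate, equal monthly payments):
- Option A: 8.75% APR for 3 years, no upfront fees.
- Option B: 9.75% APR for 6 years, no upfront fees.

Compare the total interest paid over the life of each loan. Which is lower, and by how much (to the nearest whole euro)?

Option A by €12,470

Option A: monthly rate = 8.75%/12 = 0.0072917; payment = 67,700 × 0.0072917 / (1 − (1+0.0072917)^−36) = €2,144.97.
Total interest on Option A = 36 × €2,144.97 − €67,700 = €9,518.92.
Option B: at 9.75% the monthly rate is 0.0081250, so the payment is 67,700 × 0.0081250 / (1 − 1.0081250^−72) = €1,245.68.
Total interest on Option B = 72 × €1,245.68 − €67,700 = €21,988.96.
Option A is lower by €12,470.04.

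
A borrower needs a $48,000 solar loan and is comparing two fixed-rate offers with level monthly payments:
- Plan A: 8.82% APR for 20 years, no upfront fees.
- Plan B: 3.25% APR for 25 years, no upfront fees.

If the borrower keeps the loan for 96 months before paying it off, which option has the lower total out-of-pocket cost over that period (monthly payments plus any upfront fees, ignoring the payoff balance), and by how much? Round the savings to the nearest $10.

Plan A: at 8.82% the monthly rate is 0.0073500, so the payment is 48,000 × 0.0073500 / (1 − 1.0073500^−240) = $426.33.
Plan B: monthly rate = 3.25%/12 = 0.0027083; payment = 48,000 × 0.0027083 / (1 − (1+0.0027083)^−300) = $233.91.
Over 96 months: Plan A costs 96 × $426.33 = $40,927.68; Plan B costs 96 × $233.91 = $22,455.36.
Plan B is cheaper by $40,927.68 − $22,455.36 = $18,472.32.

Plan B by $18,470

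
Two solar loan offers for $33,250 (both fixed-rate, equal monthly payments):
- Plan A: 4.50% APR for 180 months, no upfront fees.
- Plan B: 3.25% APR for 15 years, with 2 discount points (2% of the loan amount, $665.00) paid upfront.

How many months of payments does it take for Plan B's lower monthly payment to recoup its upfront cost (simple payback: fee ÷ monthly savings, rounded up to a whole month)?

33 months

Plan A: at 4.50% the monthly rate is 0.0037500, so the payment is 33,250 × 0.0037500 / (1 − 1.0037500^−180) = $254.36.
Plan B: at 3.25% the monthly rate is 0.0027083, so the payment is 33,250 × 0.0027083 / (1 − 1.0027083^−180) = $233.64.
Monthly savings = $254.36 − $233.64 = $20.72.
Break-even = $665.00 / $20.72 = 32.09 → 33 months.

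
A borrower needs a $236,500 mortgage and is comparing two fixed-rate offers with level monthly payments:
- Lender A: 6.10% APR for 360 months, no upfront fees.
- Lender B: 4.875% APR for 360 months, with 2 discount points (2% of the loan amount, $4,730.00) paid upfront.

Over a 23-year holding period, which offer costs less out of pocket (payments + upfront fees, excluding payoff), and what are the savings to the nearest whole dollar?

Lender B by $45,392

Lender A: monthly rate = 6.1%/12 = 0.0050833; payment = 236,500 × 0.0050833 / (1 − (1+0.0050833)^−360) = $1,433.18.
Lender B: monthly rate = 4.875%/12 = 0.0040625; payment = 236,500 × 0.0040625 / (1 − (1+0.0040625)^−360) = $1,251.58.
Over 276 months: Lender A costs 276 × $1,433.18 = $395,557.68; Lender B costs 276 × $1,251.58 + $4,730.00 = $350,166.08.
Lender B is cheaper by $395,557.68 − $350,166.08 = $45,391.60.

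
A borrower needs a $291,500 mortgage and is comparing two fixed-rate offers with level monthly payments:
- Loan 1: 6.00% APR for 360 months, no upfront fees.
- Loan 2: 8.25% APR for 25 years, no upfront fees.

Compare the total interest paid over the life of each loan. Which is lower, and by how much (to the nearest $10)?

Loan 1 by $60,330

Loan 1: monthly rate = 6%/12 = 0.0050000; payment = 291,500 × 0.0050000 / (1 − (1+0.0050000)^−360) = $1,747.69.
Total interest on Loan 1 = 360 × $1,747.69 − $291,500 = $337,668.40.
Loan 2: monthly rate = 8.25%/12 = 0.0068750; payment = 291,500 × 0.0068750 / (1 − (1+0.0068750)^−300) = $2,298.33.
Total interest on Loan 2 = 300 × $2,298.33 − $291,500 = $397,999.00.
Loan 1 is lower by $60,330.60.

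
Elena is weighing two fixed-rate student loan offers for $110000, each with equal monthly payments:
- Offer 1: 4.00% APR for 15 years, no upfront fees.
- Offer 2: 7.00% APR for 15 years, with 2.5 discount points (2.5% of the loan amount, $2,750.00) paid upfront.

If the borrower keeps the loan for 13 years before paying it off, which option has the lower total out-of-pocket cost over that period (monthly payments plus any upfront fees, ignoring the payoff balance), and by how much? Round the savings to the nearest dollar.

Offer 1 by $30,058

Offer 1: monthly rate = 4%/12 = 0.0033333; payment = 110,000 × 0.0033333 / (1 − (1+0.0033333)^−180) = $813.66.
Offer 2: at 7.00% the monthly rate is 0.0058333, so the payment is 110,000 × 0.0058333 / (1 − 1.0058333^−180) = $988.71.
Over 156 months: Offer 1 costs 156 × $813.66 = $126,930.96; Offer 2 costs 156 × $988.71 + $2,750.00 = $156,988.76.
Offer 1 is cheaper by $156,988.76 − $126,930.96 = $30,057.80.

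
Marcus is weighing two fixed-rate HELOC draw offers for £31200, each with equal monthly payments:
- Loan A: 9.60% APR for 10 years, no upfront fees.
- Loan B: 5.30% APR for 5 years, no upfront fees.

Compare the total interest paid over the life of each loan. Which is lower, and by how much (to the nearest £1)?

Loan B by £13,067

Loan A: monthly rate = 9.6%/12 = 0.0080000; payment = 31,200 × 0.0080000 / (1 − (1+0.0080000)^−120) = £405.43.
Total interest on Loan A = 120 × £405.43 − £31,200 = £17,451.60.
Loan B: monthly rate = 5.3%/12 = 0.0044167; payment = 31,200 × 0.0044167 / (1 − (1+0.0044167)^−60) = £593.08.
Total interest on Loan B = 60 × £593.08 − £31,200 = £4,384.80.
Loan B is lower by £13,066.80.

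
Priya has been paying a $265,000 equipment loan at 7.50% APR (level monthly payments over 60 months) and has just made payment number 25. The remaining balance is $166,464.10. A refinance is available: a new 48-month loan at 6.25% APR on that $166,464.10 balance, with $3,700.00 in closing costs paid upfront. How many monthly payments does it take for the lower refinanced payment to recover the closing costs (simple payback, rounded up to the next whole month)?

3 months

Current payment = 265,000 × 7.5%/12 / (1 − (1+0.0062500)^−60) = $5,310.06.
Refinanced payment = 166,464.10 × 0.0052083 / (1 − (1+0.0052083)^−48) = $3,928.52.
Monthly savings = $5,310.06 − $3,928.52 = $1,381.54.
Break-even = $3,700.00 / $1,381.54 = 2.68 → 3 months.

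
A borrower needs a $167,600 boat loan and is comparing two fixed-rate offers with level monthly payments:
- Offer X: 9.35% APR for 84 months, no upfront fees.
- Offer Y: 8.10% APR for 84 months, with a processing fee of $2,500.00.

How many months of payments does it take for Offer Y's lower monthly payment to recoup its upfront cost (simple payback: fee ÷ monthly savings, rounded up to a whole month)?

Offer X: monthly rate = 9.35%/12 = 0.0077917; payment = 167,600 × 0.0077917 / (1 − (1+0.0077917)^−84) = $2,726.39.
Offer Y: at 8.10% the monthly rate is 0.0067500, so the payment is 167,600 × 0.0067500 / (1 − 1.0067500^−84) = $2,620.61.
Monthly savings = $2,726.39 − $2,620.61 = $105.78.
Break-even = $2,500.00 / $105.78 = 23.63 → 24 months.

24 months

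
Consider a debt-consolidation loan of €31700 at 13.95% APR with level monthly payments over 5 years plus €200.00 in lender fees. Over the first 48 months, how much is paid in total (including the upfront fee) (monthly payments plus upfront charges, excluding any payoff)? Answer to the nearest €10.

€35,570

Monthly rate = 13.95%/12 = 0.0116250; payment = 31,700 × 0.0116250 / (1 − (1+0.0116250)^−60) = €736.78.
Total outlay = 48 × €736.78 + €200.00 = €35,565.44.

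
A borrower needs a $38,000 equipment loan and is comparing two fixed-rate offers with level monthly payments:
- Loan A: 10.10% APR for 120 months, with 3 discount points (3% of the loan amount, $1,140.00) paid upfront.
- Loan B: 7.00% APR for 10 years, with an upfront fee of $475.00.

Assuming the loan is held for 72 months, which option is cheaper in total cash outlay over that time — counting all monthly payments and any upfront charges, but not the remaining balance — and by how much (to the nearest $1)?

Loan A: monthly rate = 10.1%/12 = 0.0084167; payment = 38,000 × 0.0084167 / (1 − (1+0.0084167)^−120) = $504.28.
Loan B: at 7.00% the monthly rate is 0.0058333, so the payment is 38,000 × 0.0058333 / (1 − 1.0058333^−120) = $441.21.
Over 72 months: Loan A costs 72 × $504.28 + $1,140.00 = $37,448.16; Loan B costs 72 × $441.21 + $475.00 = $32,242.12.
Loan B is cheaper by $37,448.16 − $32,242.12 = $5,206.04.

Loan B by $5,206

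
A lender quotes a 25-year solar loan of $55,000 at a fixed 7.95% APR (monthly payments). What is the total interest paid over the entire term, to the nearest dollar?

$71,804

Monthly rate = 7.95%/12 = 0.0066250; payment = 55,000 × 0.0066250 / (1 − (1+0.0066250)^−300) = $422.68.
Total paid = 300 × $422.68 = $126,804.00; interest = $126,804.00 − $55,000 = $71,804.00.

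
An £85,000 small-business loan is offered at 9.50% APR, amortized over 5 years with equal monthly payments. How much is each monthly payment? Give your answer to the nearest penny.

At 9.50% the monthly rate is 0.0079167, so the payment is 85,000 × 0.0079167 / (1 − 1.0079167^−60) = £1,785.16.

£1,785.16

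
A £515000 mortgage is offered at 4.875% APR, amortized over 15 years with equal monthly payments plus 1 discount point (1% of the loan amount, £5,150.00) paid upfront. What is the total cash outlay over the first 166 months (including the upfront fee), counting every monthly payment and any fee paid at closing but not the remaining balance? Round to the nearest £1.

£675,646

At 4.875% the monthly rate is 0.0040625, so the payment is 515,000 × 0.0040625 / (1 − 1.0040625^−180) = £4,039.13.
Total outlay = 166 × £4,039.13 + £5,150.00 = £675,645.58.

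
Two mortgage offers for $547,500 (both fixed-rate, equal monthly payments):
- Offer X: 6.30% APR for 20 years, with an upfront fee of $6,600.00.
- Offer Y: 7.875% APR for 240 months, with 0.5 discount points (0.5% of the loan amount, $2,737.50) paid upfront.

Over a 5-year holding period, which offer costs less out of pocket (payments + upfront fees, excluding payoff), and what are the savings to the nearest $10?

Offer X by $27,290

Offer X: at 6.30% the monthly rate is 0.0052500, so the payment is 547,500 × 0.0052500 / (1 − 1.0052500^−240) = $4,017.80.
Offer Y: monthly rate = 7.875%/12 = 0.0065625; payment = 547,500 × 0.0065625 / (1 − (1+0.0065625)^−240) = $4,537.01.
Over 60 months: Offer X costs 60 × $4,017.80 + $6,600.00 = $247,668.00; Offer Y costs 60 × $4,537.01 + $2,737.50 = $274,958.10.
Offer X is cheaper by $274,958.10 − $247,668.00 = $27,290.10.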